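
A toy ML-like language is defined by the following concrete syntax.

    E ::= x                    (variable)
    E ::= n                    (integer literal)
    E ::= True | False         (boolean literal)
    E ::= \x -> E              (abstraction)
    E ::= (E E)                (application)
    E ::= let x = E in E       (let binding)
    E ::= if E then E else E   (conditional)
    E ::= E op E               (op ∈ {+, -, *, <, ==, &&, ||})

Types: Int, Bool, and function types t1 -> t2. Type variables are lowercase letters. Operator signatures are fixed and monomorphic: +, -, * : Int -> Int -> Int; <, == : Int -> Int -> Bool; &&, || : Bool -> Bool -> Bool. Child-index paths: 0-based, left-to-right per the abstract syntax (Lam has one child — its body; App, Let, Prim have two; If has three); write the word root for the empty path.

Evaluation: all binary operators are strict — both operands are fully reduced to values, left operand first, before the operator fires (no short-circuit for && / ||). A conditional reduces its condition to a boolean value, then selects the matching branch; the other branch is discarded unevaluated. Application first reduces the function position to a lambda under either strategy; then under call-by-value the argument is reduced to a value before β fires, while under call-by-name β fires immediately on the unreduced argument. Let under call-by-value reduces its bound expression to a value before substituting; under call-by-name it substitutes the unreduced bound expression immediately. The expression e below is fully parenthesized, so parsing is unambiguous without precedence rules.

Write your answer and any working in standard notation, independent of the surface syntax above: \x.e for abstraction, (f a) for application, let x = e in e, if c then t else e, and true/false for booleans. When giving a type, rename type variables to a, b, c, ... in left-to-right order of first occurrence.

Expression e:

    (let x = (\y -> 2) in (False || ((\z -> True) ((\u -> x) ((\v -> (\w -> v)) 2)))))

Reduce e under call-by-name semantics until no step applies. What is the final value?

Answer: true

Derivation:
step 0: (let x = (\y.2) in (false || ((\z.true) ((\u.x) ((\v.(\w.v)) 2)))))
step 1: [let@root] (false || ((\z.true) ((\u.(\y.2)) ((\v.(\w.v)) 2))))
step 2: [beta@1] (false || true)
step 3: [delta@root] true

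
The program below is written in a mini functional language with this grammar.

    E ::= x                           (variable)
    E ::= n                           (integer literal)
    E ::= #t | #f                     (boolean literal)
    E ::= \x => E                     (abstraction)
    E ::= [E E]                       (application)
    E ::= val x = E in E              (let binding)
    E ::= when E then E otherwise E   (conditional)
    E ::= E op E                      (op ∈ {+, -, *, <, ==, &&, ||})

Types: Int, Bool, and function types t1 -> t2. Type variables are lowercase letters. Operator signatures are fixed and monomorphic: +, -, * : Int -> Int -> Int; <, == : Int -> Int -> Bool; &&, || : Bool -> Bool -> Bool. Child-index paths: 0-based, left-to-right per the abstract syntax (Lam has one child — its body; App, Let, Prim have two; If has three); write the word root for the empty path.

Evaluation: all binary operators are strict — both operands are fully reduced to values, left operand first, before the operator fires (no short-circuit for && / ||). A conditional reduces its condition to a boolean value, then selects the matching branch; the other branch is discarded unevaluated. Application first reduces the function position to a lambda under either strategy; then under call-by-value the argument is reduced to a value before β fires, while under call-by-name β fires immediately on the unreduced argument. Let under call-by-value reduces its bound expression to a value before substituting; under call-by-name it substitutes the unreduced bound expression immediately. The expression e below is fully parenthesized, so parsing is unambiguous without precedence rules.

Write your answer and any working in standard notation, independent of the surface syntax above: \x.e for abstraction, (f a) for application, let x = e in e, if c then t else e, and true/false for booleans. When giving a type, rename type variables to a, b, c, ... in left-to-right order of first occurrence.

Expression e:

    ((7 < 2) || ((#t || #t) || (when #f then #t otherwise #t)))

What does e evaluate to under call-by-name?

Answer: true

Working:
step 0: ((7 < 2) || ((true || true) || (if false then true else true)))
step 1: [delta@0] (false || ((true || true) || (if false then true else true)))
step 2: [delta@1.0] (false || (true || (if false then true else true)))
step 3: [if@1.1] (false || (true || true))
step 4: [delta@1] (false || true)
step 5: [delta@root] true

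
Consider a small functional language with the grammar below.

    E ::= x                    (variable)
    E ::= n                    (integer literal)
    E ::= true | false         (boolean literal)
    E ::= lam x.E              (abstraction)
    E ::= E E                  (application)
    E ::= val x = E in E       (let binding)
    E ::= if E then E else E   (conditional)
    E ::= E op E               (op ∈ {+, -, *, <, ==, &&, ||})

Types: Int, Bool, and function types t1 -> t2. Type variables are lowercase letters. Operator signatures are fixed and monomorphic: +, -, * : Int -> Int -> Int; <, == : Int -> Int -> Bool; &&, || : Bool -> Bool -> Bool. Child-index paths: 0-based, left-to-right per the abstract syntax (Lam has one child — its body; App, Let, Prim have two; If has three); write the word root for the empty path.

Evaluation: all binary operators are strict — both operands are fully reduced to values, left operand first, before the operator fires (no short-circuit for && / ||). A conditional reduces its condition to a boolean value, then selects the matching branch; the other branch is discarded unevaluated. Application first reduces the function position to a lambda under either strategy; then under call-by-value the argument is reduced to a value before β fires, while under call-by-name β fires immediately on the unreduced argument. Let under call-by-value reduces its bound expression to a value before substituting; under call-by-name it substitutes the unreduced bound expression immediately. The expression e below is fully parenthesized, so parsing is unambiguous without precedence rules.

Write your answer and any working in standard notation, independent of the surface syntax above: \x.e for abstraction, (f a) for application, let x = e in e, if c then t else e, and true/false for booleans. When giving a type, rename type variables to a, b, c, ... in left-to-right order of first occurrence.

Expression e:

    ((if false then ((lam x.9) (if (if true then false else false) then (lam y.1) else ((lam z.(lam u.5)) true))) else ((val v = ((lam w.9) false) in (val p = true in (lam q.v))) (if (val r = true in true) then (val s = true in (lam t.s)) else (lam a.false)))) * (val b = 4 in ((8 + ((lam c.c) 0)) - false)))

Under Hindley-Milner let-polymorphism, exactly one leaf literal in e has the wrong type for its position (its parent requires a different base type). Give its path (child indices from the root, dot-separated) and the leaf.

Answer: 1.1.1 : false

Working:
  unify Bool ~ Bool
\x._ : a -> Int
  unify Bool ~ Bool
  unify Bool ~ Bool
  unify Bool ~ Bool
\y._ : b -> Int
\u._ : d -> Int
\z._ : c -> d -> Int
  unify c -> d -> Int ~ Bool -> e
  unify c ~ Bool
  unify d -> Int ~ e
_ _ : d -> Int
  unify b -> Int ~ d -> Int
  unify b ~ d
  unify Int ~ Int
  unify a -> Int ~ (d -> Int) -> f
  unify a ~ d -> Int
  unify Int ~ f
_ _ : Int
\w._ : g -> Int
  unify g -> Int ~ Bool -> h
  unify g ~ Bool
  unify Int ~ h
_ _ : Int
let v : Int
let p : Bool
v : Int
\q._ : i -> Int
let r : Bool
  unify Bool ~ Bool
let s : Bool
s : Bool
\t._ : j -> Bool
\a._ : k -> Bool
  unify j -> Bool ~ k -> Bool
  unify j ~ k
  unify Bool ~ Bool
  unify i -> Int ~ (k -> Bool) -> l
  unify i ~ k -> Bool
  unify Int ~ l
_ _ : Int
  unify Int ~ Int
  unify Int ~ Int
let b : Int
  unify Int ~ Int
c : m
\c._ : m -> m
  unify m -> m ~ Int -> n
  unify m ~ Int
  unify Int ~ n
_ _ : Int
  unify Int ~ Int
  unify Int ~ Int
  unify Bool ~ Int
  FAIL: mismatch Bool ~ Int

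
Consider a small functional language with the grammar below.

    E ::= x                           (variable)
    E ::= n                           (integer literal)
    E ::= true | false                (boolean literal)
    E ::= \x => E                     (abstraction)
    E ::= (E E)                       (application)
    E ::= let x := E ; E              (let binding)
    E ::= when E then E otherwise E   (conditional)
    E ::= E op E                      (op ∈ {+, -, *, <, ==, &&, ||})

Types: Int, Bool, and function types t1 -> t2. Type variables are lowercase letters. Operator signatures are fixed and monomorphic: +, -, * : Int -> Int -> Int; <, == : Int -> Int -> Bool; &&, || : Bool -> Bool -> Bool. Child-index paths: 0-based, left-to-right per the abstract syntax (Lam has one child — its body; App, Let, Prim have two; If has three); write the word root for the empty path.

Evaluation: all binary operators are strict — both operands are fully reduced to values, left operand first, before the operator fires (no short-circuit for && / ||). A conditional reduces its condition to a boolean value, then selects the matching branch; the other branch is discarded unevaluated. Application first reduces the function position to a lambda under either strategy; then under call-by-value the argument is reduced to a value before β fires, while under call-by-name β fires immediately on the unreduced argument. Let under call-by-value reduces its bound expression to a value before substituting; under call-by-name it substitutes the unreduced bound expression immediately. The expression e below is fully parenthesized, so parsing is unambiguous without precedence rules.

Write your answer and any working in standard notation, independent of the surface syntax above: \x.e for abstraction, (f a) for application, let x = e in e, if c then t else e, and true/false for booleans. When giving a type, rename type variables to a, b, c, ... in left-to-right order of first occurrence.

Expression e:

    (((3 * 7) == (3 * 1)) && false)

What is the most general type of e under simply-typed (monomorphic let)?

Working:
  unify Int ~ Int
  unify Int ~ Int
  unify Int ~ Int
  unify Int ~ Int
  unify Int ~ Int
  unify Int ~ Int
  unify Bool ~ Bool
  unify Bool ~ Bool

Answer: Bool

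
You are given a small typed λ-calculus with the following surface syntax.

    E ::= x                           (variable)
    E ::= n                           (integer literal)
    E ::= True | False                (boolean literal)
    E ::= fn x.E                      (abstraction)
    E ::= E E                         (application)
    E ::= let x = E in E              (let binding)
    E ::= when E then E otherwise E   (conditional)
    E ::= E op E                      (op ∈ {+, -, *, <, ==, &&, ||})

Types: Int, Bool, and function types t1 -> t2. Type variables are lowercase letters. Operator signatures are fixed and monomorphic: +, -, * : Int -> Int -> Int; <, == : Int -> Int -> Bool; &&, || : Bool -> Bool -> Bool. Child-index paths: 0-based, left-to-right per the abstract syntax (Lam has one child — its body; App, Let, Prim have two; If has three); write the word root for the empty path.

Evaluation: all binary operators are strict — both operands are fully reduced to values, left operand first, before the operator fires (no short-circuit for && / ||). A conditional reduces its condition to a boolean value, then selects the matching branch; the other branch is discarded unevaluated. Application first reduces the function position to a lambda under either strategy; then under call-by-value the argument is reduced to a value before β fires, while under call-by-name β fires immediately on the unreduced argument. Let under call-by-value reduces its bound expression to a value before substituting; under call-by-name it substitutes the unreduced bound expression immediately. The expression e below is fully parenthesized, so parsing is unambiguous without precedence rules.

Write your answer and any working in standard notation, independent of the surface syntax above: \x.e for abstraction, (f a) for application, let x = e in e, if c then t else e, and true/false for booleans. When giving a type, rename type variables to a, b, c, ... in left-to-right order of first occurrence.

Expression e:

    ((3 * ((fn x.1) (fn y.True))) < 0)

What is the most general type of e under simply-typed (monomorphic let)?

Answer: Bool

Working:
  unify Int ~ Int
\x._ : a -> Int
\y._ : b -> Bool
  unify a -> Int ~ (b -> Bool) -> c
  unify a ~ b -> Bool
  unify Int ~ c
_ _ : Int
  unify Int ~ Int
  unify Int ~ Int
  unify Int ~ Int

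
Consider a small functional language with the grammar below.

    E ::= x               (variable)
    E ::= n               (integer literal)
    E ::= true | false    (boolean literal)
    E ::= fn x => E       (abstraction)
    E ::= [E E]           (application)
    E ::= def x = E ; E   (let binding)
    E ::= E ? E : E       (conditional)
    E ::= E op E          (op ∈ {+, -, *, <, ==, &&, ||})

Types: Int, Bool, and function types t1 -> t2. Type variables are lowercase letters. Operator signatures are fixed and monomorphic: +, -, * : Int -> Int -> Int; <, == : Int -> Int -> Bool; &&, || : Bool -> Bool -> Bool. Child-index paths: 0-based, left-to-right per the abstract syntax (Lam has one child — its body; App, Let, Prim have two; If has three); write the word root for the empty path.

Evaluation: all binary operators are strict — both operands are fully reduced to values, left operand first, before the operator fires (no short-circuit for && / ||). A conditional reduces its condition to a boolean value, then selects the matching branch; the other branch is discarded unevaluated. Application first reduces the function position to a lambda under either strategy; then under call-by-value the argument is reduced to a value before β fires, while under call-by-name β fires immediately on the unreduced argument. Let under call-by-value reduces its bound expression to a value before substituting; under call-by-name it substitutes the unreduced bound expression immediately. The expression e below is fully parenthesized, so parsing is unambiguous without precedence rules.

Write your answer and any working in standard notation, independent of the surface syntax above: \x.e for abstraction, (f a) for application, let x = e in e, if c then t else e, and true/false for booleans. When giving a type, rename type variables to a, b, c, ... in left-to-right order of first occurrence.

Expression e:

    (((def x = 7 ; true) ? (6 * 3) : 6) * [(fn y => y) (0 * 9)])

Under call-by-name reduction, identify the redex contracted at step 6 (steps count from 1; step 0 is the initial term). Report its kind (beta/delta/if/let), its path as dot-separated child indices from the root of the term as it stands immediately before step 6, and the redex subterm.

Working:
step 0: ((if (let x = 7 in true) then (6 * 3) else 6) * ((\y.y) (0 * 9)))
step 1: [let@0.0] ((if true then (6 * 3) else 6) * ((\y.y) (0 * 9)))
step 2: [if@0] ((6 * 3) * ((\y.y) (0 * 9)))
step 3: [delta@0] (18 * ((\y.y) (0 * 9)))
step 4: [beta@1] (18 * (0 * 9))
step 5: [delta@1] (18 * 0)
step 6: [delta@root] 0

Answer: delta at root : (18 * 0)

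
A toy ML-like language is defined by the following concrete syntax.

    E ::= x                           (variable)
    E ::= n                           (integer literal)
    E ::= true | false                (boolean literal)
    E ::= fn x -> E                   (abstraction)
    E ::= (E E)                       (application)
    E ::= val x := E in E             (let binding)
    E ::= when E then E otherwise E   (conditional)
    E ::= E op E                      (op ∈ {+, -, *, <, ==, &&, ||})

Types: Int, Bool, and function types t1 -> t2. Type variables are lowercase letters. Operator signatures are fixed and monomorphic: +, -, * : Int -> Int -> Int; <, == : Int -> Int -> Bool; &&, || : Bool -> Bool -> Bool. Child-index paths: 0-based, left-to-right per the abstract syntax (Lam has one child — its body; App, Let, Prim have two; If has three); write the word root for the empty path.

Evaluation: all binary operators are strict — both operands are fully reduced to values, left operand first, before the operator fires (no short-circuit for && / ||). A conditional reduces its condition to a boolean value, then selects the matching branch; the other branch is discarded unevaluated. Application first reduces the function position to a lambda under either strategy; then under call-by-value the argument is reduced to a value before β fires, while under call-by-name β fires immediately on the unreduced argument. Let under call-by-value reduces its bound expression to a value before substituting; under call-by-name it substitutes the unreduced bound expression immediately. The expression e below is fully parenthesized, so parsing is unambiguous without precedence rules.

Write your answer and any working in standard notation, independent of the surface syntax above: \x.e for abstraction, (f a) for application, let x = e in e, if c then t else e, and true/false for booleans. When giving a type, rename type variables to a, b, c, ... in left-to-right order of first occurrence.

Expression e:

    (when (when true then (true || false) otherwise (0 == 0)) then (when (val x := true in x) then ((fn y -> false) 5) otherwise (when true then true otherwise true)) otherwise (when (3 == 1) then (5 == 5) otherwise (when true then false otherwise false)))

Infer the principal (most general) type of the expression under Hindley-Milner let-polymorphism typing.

Answer: Bool

Trace:
  unify Bool ~ Bool
  unify Bool ~ Bool
  unify Bool ~ Bool
  unify Int ~ Int
  unify Int ~ Int
  unify Bool ~ Bool
  unify Bool ~ Bool
let x : Bool
x : Bool
  unify Bool ~ Bool
\y._ : a -> Bool
  unify a -> Bool ~ Int -> b
  unify a ~ Int
  unify Bool ~ b
_ _ : Bool
  unify Bool ~ Bool
  unify Bool ~ Bool
  unify Bool ~ Bool
  unify Int ~ Int
  unify Int ~ Int
  unify Bool ~ Bool
  unify Int ~ Int
  unify Int ~ Int
  unify Bool ~ Bool
  unify Bool ~ Bool
  unify Bool ~ Bool
  unify Bool ~ Bool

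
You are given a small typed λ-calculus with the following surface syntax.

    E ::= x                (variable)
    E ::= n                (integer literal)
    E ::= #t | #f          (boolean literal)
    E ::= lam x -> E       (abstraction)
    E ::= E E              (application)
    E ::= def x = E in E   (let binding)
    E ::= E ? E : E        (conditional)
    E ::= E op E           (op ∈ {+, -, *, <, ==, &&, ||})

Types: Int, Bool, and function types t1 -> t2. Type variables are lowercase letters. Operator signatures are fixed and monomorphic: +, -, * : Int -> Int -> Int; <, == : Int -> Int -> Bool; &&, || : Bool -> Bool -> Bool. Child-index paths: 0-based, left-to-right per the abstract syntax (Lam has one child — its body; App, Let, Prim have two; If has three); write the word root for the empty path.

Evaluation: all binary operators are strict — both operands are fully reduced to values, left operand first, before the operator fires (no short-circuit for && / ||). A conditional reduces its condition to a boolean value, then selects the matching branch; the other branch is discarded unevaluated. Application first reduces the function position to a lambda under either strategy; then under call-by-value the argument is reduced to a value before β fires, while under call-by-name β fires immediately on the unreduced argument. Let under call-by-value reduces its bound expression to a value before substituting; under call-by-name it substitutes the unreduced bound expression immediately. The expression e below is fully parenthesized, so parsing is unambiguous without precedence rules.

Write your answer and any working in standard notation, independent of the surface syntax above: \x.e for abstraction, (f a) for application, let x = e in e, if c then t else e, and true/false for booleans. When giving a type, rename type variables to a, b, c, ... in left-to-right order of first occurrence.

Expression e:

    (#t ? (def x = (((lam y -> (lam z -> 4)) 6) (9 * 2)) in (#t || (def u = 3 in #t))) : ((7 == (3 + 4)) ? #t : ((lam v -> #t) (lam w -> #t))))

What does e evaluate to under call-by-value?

Answer: true

Working:
step 0: (if true then (let x = (((\y.(\z.4)) 6) (9 * 2)) in (true || (let u = 3 in true))) else (if (7 == (3 + 4)) then true else ((\v.true) (\w.true))))
step 1: [if@root] (let x = (((\y.(\z.4)) 6) (9 * 2)) in (true || (let u = 3 in true)))
step 2: [beta@0.0] (let x = ((\z.4) (9 * 2)) in (true || (let u = 3 in true)))
step 3: [delta@0.1] (let x = ((\z.4) 18) in (true || (let u = 3 in true)))
step 4: [beta@0] (let x = 4 in (true || (let u = 3 in true)))
step 5: [let@root] (true || (let u = 3 in true))
step 6: [let@1] (true || true)
step 7: [delta@root] true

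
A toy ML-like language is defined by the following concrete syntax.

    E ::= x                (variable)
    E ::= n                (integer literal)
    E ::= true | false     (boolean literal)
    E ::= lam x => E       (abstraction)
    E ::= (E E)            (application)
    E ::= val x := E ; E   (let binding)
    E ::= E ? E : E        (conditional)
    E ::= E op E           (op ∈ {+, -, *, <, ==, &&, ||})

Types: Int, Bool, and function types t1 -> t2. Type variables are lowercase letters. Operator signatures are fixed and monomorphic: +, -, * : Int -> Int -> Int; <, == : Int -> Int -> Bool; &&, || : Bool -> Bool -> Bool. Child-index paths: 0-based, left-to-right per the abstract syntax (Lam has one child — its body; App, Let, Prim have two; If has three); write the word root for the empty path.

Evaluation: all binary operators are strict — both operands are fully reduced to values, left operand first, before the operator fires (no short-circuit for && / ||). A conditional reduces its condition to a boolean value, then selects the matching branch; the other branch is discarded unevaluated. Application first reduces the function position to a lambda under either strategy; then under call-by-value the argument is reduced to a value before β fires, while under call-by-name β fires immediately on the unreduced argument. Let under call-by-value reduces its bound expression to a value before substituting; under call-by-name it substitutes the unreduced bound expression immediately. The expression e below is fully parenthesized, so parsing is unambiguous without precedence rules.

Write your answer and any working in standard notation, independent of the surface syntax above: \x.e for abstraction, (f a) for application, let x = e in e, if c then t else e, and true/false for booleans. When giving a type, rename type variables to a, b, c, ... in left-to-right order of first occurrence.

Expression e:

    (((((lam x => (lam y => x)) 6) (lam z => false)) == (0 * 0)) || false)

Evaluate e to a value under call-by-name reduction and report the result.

Derivation:
step 0: (((((\x.(\y.x)) 6) (\z.false)) == (0 * 0)) || false)
step 1: [beta@0.0.0] ((((\y.6) (\z.false)) == (0 * 0)) || false)
step 2: [beta@0.0] ((6 == (0 * 0)) || false)
step 3: [delta@0.1] ((6 == 0) || false)
step 4: [delta@0] (false || false)
step 5: [delta@root] false

Answer: false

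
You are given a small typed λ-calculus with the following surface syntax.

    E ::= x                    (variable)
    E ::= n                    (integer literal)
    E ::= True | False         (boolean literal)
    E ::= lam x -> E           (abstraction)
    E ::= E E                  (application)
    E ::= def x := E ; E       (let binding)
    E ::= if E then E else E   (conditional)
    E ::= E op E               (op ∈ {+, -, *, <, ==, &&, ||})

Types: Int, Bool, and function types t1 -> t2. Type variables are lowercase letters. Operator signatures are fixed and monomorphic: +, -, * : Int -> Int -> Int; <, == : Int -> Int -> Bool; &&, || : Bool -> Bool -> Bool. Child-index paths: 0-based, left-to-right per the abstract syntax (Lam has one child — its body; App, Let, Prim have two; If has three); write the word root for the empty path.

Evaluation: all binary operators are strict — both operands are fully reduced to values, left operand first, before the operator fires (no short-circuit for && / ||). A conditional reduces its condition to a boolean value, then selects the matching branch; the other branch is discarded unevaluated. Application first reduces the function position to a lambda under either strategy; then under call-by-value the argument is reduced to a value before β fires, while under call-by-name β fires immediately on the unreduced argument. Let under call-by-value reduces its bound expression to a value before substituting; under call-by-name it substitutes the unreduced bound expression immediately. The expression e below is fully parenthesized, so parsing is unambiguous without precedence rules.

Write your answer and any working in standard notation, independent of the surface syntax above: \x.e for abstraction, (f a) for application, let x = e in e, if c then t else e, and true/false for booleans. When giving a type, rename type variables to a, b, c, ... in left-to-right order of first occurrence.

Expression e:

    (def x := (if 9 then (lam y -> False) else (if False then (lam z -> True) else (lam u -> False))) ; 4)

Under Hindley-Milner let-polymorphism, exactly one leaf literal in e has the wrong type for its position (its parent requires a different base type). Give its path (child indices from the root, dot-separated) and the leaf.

Working:
  unify Int ~ Bool
  FAIL: mismatch Int ~ Bool

Answer: 0.0 : 9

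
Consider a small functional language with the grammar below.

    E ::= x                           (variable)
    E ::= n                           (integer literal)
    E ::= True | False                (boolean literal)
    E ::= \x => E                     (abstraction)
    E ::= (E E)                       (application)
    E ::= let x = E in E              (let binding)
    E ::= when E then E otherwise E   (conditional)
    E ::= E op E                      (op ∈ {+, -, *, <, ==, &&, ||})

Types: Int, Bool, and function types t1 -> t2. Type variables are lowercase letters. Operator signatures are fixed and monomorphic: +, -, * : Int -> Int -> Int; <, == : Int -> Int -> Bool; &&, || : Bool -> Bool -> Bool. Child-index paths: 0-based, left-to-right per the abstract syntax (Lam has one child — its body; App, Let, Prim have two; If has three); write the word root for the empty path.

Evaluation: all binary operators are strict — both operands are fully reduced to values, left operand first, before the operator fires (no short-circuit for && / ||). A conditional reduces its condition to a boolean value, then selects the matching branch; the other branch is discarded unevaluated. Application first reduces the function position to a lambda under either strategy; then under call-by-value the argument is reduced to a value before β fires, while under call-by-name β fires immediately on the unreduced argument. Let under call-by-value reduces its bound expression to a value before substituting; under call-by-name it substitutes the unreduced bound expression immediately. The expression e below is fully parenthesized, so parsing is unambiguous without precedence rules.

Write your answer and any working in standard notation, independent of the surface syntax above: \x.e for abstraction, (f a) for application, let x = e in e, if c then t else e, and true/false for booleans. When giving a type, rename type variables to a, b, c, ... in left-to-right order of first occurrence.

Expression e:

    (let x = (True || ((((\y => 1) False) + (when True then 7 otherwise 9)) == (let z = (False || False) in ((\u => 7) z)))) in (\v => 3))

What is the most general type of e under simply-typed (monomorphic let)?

Derivation:
  unify Bool ~ Bool
\y._ : a -> Int
  unify a -> Int ~ Bool -> b
  unify a ~ Bool
  unify Int ~ b
_ _ : Int
  unify Int ~ Int
  unify Bool ~ Bool
  unify Int ~ Int
  unify Int ~ Int
  unify Int ~ Int
  unify Bool ~ Bool
  unify Bool ~ Bool
let z : Bool
\u._ : c -> Int
z : Bool
  unify c -> Int ~ Bool -> d
  unify c ~ Bool
  unify Int ~ d
_ _ : Int
  unify Int ~ Int
  unify Bool ~ Bool
let x : Bool
\v._ : e -> Int

Answer: a -> Int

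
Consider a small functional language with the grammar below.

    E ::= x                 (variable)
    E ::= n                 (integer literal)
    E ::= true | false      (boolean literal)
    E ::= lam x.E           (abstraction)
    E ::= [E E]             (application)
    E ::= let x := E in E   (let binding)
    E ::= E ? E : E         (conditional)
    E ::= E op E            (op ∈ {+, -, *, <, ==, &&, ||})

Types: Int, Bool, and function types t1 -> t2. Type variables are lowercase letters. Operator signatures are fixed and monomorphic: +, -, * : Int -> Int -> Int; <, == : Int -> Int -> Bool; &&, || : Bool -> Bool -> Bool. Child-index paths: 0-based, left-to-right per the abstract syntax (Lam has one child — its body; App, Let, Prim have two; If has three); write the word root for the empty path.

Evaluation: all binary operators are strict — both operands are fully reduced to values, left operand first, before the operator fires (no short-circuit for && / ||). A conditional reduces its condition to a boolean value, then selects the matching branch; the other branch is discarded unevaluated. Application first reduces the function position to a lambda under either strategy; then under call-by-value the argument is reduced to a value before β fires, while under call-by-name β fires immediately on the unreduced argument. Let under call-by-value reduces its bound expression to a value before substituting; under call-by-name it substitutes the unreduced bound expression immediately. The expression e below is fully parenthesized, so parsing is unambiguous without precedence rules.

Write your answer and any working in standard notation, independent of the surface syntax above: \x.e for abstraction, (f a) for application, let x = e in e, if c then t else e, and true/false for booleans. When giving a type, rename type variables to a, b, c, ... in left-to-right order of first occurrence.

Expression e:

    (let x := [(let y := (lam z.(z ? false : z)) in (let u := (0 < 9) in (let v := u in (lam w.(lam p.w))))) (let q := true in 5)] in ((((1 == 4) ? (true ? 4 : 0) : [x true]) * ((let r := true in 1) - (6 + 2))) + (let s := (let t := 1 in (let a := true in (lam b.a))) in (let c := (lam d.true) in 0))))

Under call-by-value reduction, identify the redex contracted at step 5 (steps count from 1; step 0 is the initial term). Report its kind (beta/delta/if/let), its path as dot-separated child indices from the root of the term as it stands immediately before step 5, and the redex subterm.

Derivation:
step 0: (let x = ((let y = (\z.(if z then false else z)) in (let u = (0 < 9) in (let v = u in (\w.(\p.w))))) (let q = true in 5)) in (((if (1 == 4) then (if true then 4 else 0) else (x true)) * ((let r = true in 1) - (6 + 2))) + (let s = (let t = 1 in (let a = true in (\b.a))) in (let c = (\d.true) in 0))))
step 1: [let@0.0] (let x = ((let u = (0 < 9) in (let v = u in (\w.(\p.w)))) (let q = true in 5)) in (((if (1 == 4) then (if true then 4 else 0) else (x true)) * ((let r = true in 1) - (6 + 2))) + (let s = (let t = 1 in (let a = true in (\b.a))) in (let c = (\d.true) in 0))))
step 2: [delta@0.0.0] (let x = ((let u = true in (let v = u in (\w.(\p.w)))) (let q = true in 5)) in (((if (1 == 4) then (if true then 4 else 0) else (x true)) * ((let r = true in 1) - (6 + 2))) + (let s = (let t = 1 in (let a = true in (\b.a))) in (let c = (\d.true) in 0))))
step 3: [let@0.0] (let x = ((let v = true in (\w.(\p.w))) (let q = true in 5)) in (((if (1 == 4) then (if true then 4 else 0) else (x true)) * ((let r = true in 1) - (6 + 2))) + (let s = (let t = 1 in (let a = true in (\b.a))) in (let c = (\d.true) in 0))))
step 4: [let@0.0] (let x = ((\w.(\p.w)) (let q = true in 5)) in (((if (1 == 4) then (if true then 4 else 0) else (x true)) * ((let r = true in 1) - (6 + 2))) + (let s = (let t = 1 in (let a = true in (\b.a))) in (let c = (\d.true) in 0))))
step 5: [let@0.1] (let x = ((\w.(\p.w)) 5) in (((if (1 == 4) then (if true then 4 else 0) else (x true)) * ((let r = true in 1) - (6 + 2))) + (let s = (let t = 1 in (let a = true in (\b.a))) in (let c = (\d.true) in 0))))

Answer: let at 0.1 : (let q = true in 5)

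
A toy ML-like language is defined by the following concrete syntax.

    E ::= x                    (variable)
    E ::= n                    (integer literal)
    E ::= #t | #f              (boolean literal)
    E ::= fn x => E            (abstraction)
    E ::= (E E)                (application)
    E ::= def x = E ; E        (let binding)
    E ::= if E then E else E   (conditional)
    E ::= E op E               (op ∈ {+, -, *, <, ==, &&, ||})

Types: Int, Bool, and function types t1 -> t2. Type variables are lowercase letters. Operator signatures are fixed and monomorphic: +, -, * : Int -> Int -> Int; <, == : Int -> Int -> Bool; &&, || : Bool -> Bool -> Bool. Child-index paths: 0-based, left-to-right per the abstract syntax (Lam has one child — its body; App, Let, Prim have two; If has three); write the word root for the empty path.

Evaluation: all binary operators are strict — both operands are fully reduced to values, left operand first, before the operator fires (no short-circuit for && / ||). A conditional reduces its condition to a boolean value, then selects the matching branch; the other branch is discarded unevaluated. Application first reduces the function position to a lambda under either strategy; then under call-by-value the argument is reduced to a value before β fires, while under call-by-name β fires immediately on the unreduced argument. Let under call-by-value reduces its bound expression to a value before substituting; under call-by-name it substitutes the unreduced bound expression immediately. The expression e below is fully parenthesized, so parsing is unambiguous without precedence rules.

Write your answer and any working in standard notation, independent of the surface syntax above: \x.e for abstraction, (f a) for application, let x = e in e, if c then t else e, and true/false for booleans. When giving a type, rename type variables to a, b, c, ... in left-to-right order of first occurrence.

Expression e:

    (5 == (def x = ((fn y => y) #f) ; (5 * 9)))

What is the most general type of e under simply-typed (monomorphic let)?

Answer: Bool

Trace:
  unify Int ~ Int
y : a
\y._ : a -> a
  unify a -> a ~ Bool -> b
  unify a ~ Bool
  unify Bool ~ b
_ _ : Bool
let x : Bool
  unify Int ~ Int
  unify Int ~ Int
  unify Int ~ Int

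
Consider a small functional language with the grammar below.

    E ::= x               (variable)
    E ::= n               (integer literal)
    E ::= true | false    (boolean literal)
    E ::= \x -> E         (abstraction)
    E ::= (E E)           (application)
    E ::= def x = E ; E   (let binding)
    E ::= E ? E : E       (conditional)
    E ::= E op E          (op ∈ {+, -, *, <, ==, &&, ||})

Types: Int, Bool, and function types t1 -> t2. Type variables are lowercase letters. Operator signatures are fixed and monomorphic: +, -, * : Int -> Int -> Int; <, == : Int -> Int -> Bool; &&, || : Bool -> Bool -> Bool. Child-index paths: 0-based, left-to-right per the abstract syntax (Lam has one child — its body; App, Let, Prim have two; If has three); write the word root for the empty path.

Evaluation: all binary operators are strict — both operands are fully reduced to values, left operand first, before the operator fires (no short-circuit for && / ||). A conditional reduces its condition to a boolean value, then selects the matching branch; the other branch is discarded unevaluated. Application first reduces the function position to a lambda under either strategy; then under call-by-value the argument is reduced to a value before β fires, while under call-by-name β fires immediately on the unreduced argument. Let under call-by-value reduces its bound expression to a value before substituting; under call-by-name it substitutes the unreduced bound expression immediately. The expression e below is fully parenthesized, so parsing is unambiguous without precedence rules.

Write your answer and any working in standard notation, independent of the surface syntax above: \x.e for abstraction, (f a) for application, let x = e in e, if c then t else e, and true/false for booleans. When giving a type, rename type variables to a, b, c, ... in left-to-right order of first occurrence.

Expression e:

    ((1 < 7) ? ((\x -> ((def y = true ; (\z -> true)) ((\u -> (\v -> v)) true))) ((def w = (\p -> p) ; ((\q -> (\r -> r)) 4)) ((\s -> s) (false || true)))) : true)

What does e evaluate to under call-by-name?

Answer: true

Derivation:
step 0: (if (1 < 7) then ((\x.((let y = true in (\z.true)) ((\u.(\v.v)) true))) ((let w = (\p.p) in ((\q.(\r.r)) 4)) ((\s.s) (false || true)))) else true)
step 1: [delta@0] (if true then ((\x.((let y = true in (\z.true)) ((\u.(\v.v)) true))) ((let w = (\p.p) in ((\q.(\r.r)) 4)) ((\s.s) (false || true)))) else true)
step 2: [if@root] ((\x.((let y = true in (\z.true)) ((\u.(\v.v)) true))) ((let w = (\p.p) in ((\q.(\r.r)) 4)) ((\s.s) (false || true))))
step 3: [beta@root] ((let y = true in (\z.true)) ((\u.(\v.v)) true))
step 4: [let@0] ((\z.true) ((\u.(\v.v)) true))
step 5: [beta@root] true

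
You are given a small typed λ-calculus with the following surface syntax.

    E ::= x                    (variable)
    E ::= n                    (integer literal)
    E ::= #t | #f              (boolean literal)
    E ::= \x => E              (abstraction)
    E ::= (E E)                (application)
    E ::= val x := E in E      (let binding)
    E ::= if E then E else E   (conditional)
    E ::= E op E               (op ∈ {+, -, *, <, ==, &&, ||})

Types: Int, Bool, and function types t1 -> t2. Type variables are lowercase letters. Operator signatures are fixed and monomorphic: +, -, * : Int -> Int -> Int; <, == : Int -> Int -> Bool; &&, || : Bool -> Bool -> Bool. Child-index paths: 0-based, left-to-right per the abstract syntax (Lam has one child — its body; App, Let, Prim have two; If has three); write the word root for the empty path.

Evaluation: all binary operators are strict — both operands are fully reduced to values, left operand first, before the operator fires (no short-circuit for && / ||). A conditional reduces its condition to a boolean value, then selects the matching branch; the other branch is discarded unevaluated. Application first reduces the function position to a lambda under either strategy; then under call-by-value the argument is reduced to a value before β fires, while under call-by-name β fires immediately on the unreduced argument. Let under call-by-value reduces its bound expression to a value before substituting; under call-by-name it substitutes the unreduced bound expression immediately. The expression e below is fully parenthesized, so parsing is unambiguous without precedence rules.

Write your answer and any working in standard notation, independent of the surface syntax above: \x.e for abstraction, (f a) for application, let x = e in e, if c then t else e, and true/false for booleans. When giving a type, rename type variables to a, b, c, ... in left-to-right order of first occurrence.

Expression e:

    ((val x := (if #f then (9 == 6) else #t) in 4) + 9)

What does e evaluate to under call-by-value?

Answer: 13

Derivation:
step 0: ((let x = (if false then (9 == 6) else true) in 4) + 9)
step 1: [if@0.0] ((let x = true in 4) + 9)
step 2: [let@0] (4 + 9)
step 3: [delta@root] 13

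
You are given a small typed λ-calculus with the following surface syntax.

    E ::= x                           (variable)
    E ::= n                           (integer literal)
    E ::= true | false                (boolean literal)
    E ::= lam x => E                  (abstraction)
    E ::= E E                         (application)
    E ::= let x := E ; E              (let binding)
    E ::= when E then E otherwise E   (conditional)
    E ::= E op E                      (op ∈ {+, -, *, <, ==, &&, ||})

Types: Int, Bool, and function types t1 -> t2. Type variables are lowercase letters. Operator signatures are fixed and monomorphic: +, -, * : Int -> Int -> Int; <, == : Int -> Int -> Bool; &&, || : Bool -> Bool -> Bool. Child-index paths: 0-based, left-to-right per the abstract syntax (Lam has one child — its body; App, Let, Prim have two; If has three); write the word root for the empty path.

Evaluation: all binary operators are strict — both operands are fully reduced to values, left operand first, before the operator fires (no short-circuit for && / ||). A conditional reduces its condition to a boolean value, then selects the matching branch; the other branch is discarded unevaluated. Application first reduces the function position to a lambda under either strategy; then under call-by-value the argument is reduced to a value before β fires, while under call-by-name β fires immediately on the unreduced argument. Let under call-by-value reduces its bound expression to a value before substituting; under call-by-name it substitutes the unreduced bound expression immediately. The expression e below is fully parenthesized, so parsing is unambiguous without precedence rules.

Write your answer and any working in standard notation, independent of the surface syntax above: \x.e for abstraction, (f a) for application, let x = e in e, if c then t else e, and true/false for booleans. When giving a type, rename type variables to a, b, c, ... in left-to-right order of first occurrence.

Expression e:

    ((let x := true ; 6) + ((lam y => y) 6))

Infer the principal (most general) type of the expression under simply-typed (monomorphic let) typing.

Working:
let x : Bool
  unify Int ~ Int
y : a
\y._ : a -> a
  unify a -> a ~ Int -> b
  unify a ~ Int
  unify Int ~ b
_ _ : Int
  unify Int ~ Int

Answer: Int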